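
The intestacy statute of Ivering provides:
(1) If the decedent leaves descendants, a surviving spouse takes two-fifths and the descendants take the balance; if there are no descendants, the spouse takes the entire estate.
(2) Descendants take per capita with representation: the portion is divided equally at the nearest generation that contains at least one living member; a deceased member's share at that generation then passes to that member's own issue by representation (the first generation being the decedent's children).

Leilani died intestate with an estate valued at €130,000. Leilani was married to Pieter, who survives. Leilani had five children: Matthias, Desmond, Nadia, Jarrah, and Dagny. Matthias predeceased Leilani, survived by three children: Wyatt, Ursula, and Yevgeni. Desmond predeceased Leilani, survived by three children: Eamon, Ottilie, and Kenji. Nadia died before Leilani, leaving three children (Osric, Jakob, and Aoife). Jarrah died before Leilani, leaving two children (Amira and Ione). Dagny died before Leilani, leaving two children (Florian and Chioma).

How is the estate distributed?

Pieter: €52,000; Wyatt: €6,000; Ursula: €6,000; Yevgeni: €6,000; Eamon: €6,000; Ottilie: €6,000; Kenji: €6,000; Osric: €6,000; Jakob: €6,000; Aoife: €6,000; Amira: €6,000; Ione: €6,000; Florian: €6,000; Chioma: €6,000

Pieter takes two-fifths of €130,000 = €52,000. The remaining €78,000 passes to the descendants.
No child survives, so the initial division is made at the grandchildren's generation.
The descendants' portion (€78,000) is divided into 13 shares of €6,000: Wyatt, Ursula, Yevgeni, Eamon, Ottilie, Kenji, Osric, Jakob, Aoife, Amira, Ione, Florian, and Chioma each take €6,000.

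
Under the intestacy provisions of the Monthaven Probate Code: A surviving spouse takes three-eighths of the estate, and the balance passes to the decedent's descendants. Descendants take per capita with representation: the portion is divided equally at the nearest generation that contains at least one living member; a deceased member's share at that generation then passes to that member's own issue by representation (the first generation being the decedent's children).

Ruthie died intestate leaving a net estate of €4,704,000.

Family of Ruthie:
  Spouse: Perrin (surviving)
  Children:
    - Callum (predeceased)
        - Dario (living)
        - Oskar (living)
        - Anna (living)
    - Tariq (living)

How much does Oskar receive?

Perrin takes three-eighths of €4,704,000 = €1,764,000. The remaining €2,940,000 passes to the descendants.
The descendants' portion (€2,940,000) is divided into 2 shares of €1,470,000: Tariq takes €1,470,000; Callum's €1,470,000 share passes to Callum's issue.
Callum's share (€1,470,000) is divided into 3 shares of €490,000: Dario, Oskar, and Anna each take €490,000.

Oskar receives €490,000.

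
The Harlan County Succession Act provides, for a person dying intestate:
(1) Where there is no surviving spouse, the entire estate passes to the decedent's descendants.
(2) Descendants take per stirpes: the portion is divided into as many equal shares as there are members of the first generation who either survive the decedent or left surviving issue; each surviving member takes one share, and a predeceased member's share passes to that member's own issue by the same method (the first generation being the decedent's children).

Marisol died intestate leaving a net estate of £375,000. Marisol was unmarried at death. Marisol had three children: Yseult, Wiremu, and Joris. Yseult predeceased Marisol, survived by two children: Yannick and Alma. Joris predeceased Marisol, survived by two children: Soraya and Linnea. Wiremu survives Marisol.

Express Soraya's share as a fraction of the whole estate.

The entire £375,000 passes to the descendants.
That amount (£375,000) is divided into 3 shares of £125,000: Wiremu takes £125,000; Yseult's £125,000 share passes to Yseult's issue; Joris's £125,000 share passes to Joris's issue.
Yseult's share (£125,000) is divided into 2 shares of £62,500: Yannick and Alma each take £62,500.
Joris's share (£125,000) is divided into 2 shares of £62,500: Soraya and Linnea each take £62,500.

Soraya receives 1/6 of the estate.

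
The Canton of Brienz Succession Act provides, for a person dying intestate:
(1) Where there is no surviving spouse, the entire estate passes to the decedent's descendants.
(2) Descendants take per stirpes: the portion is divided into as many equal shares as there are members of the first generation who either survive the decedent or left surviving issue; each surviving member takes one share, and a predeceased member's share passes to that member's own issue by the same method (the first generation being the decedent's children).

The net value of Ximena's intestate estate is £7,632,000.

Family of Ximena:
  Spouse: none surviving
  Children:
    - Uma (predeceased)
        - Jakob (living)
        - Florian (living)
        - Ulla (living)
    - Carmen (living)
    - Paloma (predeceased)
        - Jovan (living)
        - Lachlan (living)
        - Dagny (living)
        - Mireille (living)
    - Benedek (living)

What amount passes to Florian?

The entire £7,632,000 passes to the descendants.
That amount (£7,632,000) is divided into 4 shares of £1,908,000: Carmen and Benedek each take £1,908,000; Uma's £1,908,000 share passes to Uma's issue; Paloma's £1,908,000 share passes to Paloma's issue.
Uma's share (£1,908,000) is divided into 3 shares of £636,000: Jakob, Florian, and Ulla each take £636,000.
Paloma's share (£1,908,000) is divided into 4 shares of £477,000: Jovan, Lachlan, Dagny, and Mireille each take £477,000.

Florian receives £636,000.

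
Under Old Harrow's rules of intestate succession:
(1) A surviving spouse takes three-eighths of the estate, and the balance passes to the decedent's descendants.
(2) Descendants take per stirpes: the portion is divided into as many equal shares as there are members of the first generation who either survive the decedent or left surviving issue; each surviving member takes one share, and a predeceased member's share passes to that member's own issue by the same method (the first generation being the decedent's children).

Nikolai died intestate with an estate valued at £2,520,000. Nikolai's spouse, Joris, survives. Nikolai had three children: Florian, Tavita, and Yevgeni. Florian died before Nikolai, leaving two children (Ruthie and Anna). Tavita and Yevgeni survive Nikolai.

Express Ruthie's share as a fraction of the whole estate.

Joris takes three-eighths of £2,520,000 = £945,000. The remaining £1,575,000 passes to the descendants.
The descendants' portion (£1,575,000) is divided into 3 shares of £525,000: Tavita and Yevgeni each take £525,000; Florian's £525,000 share passes to Florian's issue.
Florian's share (£525,000) is divided into 2 shares of £262,500: Ruthie and Anna each take £262,500.

Ruthie receives 5/48 of the estate.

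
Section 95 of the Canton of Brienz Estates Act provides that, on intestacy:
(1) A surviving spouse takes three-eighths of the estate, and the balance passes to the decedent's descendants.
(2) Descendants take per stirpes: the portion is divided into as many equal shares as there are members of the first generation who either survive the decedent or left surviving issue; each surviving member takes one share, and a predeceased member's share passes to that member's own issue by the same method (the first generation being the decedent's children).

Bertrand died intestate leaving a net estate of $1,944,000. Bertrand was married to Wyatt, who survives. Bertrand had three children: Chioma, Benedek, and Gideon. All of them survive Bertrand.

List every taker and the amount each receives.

Wyatt: $729,000; Chioma: $405,000; Benedek: $405,000; Gideon: $405,000

Wyatt takes three-eighths of $1,944,000 = $729,000. The remaining $1,215,000 passes to the descendants.
The descendants' portion ($1,215,000) is divided into 3 shares of $405,000: Chioma, Benedek, and Gideon each take $405,000.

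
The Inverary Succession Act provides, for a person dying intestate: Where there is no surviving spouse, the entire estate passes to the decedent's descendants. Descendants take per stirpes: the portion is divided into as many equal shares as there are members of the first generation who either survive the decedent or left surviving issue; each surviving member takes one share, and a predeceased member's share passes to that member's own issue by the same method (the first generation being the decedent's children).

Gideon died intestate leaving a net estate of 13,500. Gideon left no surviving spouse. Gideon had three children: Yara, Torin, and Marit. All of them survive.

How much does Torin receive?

The entire 13,500 passes to the descendants.
That amount (13,500) is divided into 3 shares of 4,500: Yara, Torin, and Marit each take 4,500.

Torin receives 4,500.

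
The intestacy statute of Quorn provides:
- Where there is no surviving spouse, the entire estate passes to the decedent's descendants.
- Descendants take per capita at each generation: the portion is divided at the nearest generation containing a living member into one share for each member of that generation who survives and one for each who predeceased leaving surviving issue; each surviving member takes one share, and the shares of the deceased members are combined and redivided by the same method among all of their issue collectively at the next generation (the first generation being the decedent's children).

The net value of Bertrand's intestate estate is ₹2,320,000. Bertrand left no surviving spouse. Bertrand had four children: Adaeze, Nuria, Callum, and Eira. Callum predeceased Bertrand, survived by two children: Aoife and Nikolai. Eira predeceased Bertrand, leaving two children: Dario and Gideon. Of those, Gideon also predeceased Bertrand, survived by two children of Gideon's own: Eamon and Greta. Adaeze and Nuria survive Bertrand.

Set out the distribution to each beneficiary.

Adaeze: ₹580,000; Nuria: ₹580,000; Aoife: ₹290,000; Nikolai: ₹290,000; Dario: ₹290,000; Eamon: ₹145,000; Greta: ₹145,000

The entire ₹2,320,000 passes to the descendants.
That amount (₹2,320,000) is divided at the children's generation into 4 shares of ₹580,000. Adaeze and Nuria each take ₹580,000. The 2 shares of the deceased (Callum and Eira) are combined into a pool of ₹1,160,000.
That pool (₹1,160,000) is divided at the grandchildren's generation into 4 shares of ₹290,000. Aoife, Nikolai, and Dario each take ₹290,000. The remaining share for the deceased Gideon (₹290,000) is carried to the next generation.
That pool (₹290,000) is divided at the great-grandchildren's generation equally among Eamon and Greta: ₹145,000 each.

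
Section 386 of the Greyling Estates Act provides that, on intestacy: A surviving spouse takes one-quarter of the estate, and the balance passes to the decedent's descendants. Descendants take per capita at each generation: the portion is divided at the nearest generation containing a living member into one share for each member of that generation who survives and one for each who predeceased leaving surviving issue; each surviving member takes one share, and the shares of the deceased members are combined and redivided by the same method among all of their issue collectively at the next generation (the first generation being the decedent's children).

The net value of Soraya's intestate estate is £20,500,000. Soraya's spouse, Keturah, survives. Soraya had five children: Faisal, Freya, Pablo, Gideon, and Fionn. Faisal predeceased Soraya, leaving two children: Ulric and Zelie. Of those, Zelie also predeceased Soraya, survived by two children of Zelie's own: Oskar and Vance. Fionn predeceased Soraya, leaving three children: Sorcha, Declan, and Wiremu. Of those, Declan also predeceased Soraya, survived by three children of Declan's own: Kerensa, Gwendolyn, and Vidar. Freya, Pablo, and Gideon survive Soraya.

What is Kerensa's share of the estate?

Kerensa receives £492,000.

Keturah takes one-quarter of £20,500,000 = £5,125,000. The remaining £15,375,000 passes to the descendants.
The descendants' portion (£15,375,000) is divided at the children's generation into 5 shares of £3,075,000. Freya, Pablo, and Gideon each take £3,075,000. The 2 shares of the deceased (Faisal and Fionn) are combined into a pool of £6,150,000.
That pool (£6,150,000) is divided at the grandchildren's generation into 5 shares of £1,230,000. Ulric, Sorcha, and Wiremu each take £1,230,000. The 2 shares of the deceased (Zelie and Declan) are combined into a pool of £2,460,000.
That pool (£2,460,000) is divided at the great-grandchildren's generation equally among Oskar, Vance, Kerensa, Gwendolyn, and Vidar: £492,000 each.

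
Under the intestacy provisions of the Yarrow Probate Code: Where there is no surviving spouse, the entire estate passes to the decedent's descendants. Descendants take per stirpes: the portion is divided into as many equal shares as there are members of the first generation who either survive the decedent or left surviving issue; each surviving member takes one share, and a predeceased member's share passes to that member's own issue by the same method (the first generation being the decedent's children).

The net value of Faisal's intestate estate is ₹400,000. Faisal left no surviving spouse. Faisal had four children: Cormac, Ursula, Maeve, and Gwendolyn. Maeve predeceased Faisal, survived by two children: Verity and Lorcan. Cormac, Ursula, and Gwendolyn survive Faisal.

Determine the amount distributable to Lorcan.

Lorcan receives ₹50,000.

The entire ₹400,000 passes to the descendants.
That amount (₹400,000) is divided into 4 shares of ₹100,000: Cormac, Ursula, and Gwendolyn each take ₹100,000; Maeve's ₹100,000 share passes to Maeve's issue.
Maeve's share (₹100,000) is divided into 2 shares of ₹50,000: Verity and Lorcan each take ₹50,000.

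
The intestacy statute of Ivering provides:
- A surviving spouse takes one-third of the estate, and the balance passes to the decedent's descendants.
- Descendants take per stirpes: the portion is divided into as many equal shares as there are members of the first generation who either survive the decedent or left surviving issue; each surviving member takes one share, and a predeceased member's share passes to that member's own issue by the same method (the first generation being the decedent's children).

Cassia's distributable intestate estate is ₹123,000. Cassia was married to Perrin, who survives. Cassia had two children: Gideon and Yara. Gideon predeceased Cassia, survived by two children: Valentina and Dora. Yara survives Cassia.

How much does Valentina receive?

Perrin takes one-third of ₹123,000 = ₹41,000. The remaining ₹82,000 passes to the descendants.
The descendants' portion (₹82,000) is divided into 2 shares of ₹41,000: Yara takes ₹41,000; Gideon's ₹41,000 share passes to Gideon's issue.
Gideon's share (₹41,000) is divided into 2 shares of ₹20,500: Valentina and Dora each take ₹20,500.

Valentina receives ₹20,500.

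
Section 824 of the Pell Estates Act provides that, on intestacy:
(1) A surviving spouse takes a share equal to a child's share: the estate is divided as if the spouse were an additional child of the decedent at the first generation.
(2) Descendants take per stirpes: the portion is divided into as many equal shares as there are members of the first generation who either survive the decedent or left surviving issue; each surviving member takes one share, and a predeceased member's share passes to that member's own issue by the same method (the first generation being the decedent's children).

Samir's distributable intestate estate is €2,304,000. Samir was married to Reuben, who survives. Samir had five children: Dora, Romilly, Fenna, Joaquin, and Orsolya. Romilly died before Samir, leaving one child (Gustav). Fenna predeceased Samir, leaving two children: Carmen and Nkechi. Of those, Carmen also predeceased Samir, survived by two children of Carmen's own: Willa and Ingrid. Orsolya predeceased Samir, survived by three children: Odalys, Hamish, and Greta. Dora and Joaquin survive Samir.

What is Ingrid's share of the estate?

The spouse counts as an additional share at the children's level, so there are 6 primary shares of €384,000. Reuben takes one such share (€384,000).
The children's combined portion (€1,920,000) is divided into 5 shares of €384,000: Dora and Joaquin each take €384,000; Romilly's €384,000 share passes to Romilly's issue; Fenna's €384,000 share passes to Fenna's issue; Orsolya's €384,000 share passes to Orsolya's issue.
Romilly's share (€384,000) passes entirely to Gustav.
Fenna's share (€384,000) is divided into 2 shares of €192,000: Nkechi takes €192,000; Carmen's €192,000 share passes to Carmen's issue.
Carmen's share (€192,000) is divided into 2 shares of €96,000: Willa and Ingrid each take €96,000.
Orsolya's share (€384,000) is divided into 3 shares of €128,000: Odalys, Hamish, and Greta each take €128,000.

Ingrid receives €96,000.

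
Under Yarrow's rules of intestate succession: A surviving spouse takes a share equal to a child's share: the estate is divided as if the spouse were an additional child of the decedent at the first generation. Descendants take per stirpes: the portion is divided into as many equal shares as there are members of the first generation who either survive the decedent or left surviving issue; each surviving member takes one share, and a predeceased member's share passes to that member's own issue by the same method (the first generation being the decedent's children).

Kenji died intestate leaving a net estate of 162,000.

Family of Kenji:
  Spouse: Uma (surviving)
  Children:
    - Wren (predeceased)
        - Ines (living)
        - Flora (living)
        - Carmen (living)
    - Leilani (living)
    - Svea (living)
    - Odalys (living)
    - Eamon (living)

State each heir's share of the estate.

Uma: 27,000; Ines: 9,000; Flora: 9,000; Carmen: 9,000; Leilani: 27,000; Svea: 27,000; Odalys: 27,000; Eamon: 27,000

The spouse counts as an additional share at the children's level, so there are 6 primary shares of 27,000. Uma takes one such share (27,000).
The children's combined portion (135,000) is divided into 5 shares of 27,000: Leilani, Svea, Odalys, and Eamon each take 27,000; Wren's 27,000 share passes to Wren's issue.
Wren's share (27,000) is divided into 3 shares of 9,000: Ines, Flora, and Carmen each take 9,000.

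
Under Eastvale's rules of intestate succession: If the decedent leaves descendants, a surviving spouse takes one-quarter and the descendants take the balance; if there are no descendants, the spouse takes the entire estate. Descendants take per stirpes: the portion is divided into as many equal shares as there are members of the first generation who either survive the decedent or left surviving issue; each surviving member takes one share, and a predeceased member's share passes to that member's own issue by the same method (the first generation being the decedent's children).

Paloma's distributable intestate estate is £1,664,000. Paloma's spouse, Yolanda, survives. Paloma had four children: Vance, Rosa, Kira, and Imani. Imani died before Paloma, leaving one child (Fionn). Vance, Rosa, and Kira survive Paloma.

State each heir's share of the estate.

Yolanda takes one-quarter of £1,664,000 = £416,000. The remaining £1,248,000 passes to the descendants.
The descendants' portion (£1,248,000) is divided into 4 shares of £312,000: Vance, Rosa, and Kira each take £312,000; Imani's £312,000 share passes to Imani's issue.
Imani's share (£312,000) passes entirely to Fionn.

Yolanda: £416,000; Vance: £312,000; Rosa: £312,000; Kira: £312,000; Fionn: £312,000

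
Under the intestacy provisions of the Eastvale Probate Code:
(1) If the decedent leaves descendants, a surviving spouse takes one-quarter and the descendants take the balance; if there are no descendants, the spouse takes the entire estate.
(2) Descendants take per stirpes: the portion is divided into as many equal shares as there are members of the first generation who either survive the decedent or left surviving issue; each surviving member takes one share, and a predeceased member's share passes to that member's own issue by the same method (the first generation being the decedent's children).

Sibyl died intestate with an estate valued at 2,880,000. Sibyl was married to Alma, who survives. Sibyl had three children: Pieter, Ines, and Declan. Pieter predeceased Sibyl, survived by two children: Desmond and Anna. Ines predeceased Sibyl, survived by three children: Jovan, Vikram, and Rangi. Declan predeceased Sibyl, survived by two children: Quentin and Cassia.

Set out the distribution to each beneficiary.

Alma: 720,000; Desmond: 360,000; Anna: 360,000; Jovan: 240,000; Vikram: 240,000; Rangi: 240,000; Quentin: 360,000; Cassia: 360,000

Alma takes one-quarter of 2,880,000 = 720,000. The remaining 2,160,000 passes to the descendants.
The descendants' portion (2,160,000) is divided into 3 shares of 720,000: Pieter's 720,000 share passes to Pieter's issue; Ines's 720,000 share passes to Ines's issue; Declan's 720,000 share passes to Declan's issue.
Pieter's share (720,000) is divided into 2 shares of 360,000: Desmond and Anna each take 360,000.
Ines's share (720,000) is divided into 3 shares of 240,000: Jovan, Vikram, and Rangi each take 240,000.
Declan's share (720,000) is divided into 2 shares of 360,000: Quentin and Cassia each take 360,000.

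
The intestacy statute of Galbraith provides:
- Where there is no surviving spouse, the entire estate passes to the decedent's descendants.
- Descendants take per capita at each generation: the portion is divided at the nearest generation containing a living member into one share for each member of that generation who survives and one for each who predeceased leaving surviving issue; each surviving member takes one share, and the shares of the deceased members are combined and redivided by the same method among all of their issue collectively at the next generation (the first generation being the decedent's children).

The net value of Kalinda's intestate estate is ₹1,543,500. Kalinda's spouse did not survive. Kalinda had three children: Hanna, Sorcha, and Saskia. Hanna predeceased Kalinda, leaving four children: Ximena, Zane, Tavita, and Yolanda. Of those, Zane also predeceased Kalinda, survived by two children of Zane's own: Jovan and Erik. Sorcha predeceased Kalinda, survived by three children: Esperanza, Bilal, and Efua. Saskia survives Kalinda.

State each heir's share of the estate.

Ximena: ₹147,000; Jovan: ₹73,500; Erik: ₹73,500; Tavita: ₹147,000; Yolanda: ₹147,000; Esperanza: ₹147,000; Bilal: ₹147,000; Efua: ₹147,000; Saskia: ₹514,500

The entire ₹1,543,500 passes to the descendants.
That amount (₹1,543,500) is divided at the children's generation into 3 shares of ₹514,500. Saskia takes ₹514,500. The 2 shares of the deceased (Hanna and Sorcha) are combined into a pool of ₹1,029,000.
That pool (₹1,029,000) is divided at the grandchildren's generation into 7 shares of ₹147,000. Ximena, Tavita, Yolanda, Esperanza, Bilal, and Efua each take ₹147,000. The remaining share for the deceased Zane (₹147,000) is carried to the next generation.
That pool (₹147,000) is divided at the great-grandchildren's generation equally among Jovan and Erik: ₹73,500 each.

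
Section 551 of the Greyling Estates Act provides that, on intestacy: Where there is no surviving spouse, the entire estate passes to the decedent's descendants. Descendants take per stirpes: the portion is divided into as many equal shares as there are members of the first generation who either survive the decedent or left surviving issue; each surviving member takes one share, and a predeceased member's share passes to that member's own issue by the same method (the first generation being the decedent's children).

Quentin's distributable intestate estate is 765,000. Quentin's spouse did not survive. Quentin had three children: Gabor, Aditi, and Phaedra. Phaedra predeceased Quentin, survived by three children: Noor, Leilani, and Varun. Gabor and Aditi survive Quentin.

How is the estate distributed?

The entire 765,000 passes to the descendants.
That amount (765,000) is divided into 3 shares of 255,000: Gabor and Aditi each take 255,000; Phaedra's 255,000 share passes to Phaedra's issue.
Phaedra's share (255,000) is divided into 3 shares of 85,000: Noor, Leilani, and Varun each take 85,000.

Gabor: 255,000; Aditi: 255,000; Noor: 85,000; Leilani: 85,000; Varun: 85,000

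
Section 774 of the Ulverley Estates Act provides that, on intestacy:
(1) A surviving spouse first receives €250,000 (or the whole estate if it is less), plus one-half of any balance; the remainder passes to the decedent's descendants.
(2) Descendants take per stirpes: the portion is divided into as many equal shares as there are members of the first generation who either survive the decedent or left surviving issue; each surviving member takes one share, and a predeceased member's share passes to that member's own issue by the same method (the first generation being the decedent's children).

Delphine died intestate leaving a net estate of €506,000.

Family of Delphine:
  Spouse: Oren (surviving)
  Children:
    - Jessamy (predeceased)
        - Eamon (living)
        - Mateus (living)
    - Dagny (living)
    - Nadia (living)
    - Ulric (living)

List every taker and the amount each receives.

Oren: €378,000; Eamon: €16,000; Mateus: €16,000; Dagny: €32,000; Nadia: €32,000; Ulric: €32,000

Oren first takes €250,000, leaving a balance of €256,000. Oren then takes one-half of the balance (€128,000), for a total of €378,000. The remaining €128,000 passes to the descendants.
The descendants' portion (€128,000) is divided into 4 shares of €32,000: Dagny, Nadia, and Ulric each take €32,000; Jessamy's €32,000 share passes to Jessamy's issue.
Jessamy's share (€32,000) is divided into 2 shares of €16,000: Eamon and Mateus each take €16,000.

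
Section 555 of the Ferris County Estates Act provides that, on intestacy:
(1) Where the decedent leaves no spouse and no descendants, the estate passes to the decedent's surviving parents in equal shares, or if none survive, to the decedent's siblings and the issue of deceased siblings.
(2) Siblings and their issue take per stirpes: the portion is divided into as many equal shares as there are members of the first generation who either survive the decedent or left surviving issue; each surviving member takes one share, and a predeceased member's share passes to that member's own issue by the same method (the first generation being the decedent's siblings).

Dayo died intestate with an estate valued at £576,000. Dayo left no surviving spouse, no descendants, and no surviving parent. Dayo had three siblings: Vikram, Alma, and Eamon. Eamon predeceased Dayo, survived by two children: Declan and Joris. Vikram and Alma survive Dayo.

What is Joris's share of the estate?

Joris receives £96,000.

The entire £576,000 passes to the siblings and their issue.
That amount (£576,000) is divided into 3 shares of £192,000: Vikram and Alma each take £192,000; Eamon's £192,000 share passes to Eamon's issue.
Eamon's share (£192,000) is divided into 2 shares of £96,000: Declan and Joris each take £96,000.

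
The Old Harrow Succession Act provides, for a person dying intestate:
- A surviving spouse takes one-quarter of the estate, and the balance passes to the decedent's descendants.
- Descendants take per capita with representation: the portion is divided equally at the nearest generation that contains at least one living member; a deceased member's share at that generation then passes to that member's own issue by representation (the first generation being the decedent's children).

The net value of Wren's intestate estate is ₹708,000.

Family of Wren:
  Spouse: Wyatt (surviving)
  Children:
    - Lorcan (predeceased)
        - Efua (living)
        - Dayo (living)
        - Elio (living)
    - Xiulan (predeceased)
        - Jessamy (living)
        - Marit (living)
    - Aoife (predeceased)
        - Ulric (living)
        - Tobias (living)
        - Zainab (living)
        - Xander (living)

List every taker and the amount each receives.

Wyatt takes one-quarter of ₹708,000 = ₹177,000. The remaining ₹531,000 passes to the descendants.
No child survives, so the initial division is made at the grandchildren's generation.
The descendants' portion (₹531,000) is divided into 9 shares of ₹59,000: Efua, Dayo, Elio, Jessamy, Marit, Ulric, Tobias, Zainab, and Xander each take ₹59,000.

Wyatt: ₹177,000; Efua: ₹59,000; Dayo: ₹59,000; Elio: ₹59,000; Jessamy: ₹59,000; Marit: ₹59,000; Ulric: ₹59,000; Tobias: ₹59,000; Zainab: ₹59,000; Xander: ₹59,000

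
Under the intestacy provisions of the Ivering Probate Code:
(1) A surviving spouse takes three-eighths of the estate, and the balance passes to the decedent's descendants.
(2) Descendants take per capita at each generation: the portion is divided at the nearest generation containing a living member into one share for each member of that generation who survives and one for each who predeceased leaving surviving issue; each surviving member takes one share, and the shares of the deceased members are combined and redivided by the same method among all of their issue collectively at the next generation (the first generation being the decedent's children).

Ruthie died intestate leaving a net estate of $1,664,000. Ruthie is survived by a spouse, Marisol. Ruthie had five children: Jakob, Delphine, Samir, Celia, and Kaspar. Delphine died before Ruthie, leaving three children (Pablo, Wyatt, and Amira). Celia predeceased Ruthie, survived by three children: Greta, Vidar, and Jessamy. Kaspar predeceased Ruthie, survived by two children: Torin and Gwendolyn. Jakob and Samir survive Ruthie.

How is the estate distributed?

Marisol takes three-eighths of $1,664,000 = $624,000. The remaining $1,040,000 passes to the descendants.
The descendants' portion ($1,040,000) is divided at the children's generation into 5 shares of $208,000. Jakob and Samir each take $208,000. The 3 shares of the deceased (Delphine, Celia, and Kaspar) are combined into a pool of $624,000.
That pool ($624,000) is divided at the grandchildren's generation equally among Pablo, Wyatt, Amira, Greta, Vidar, Jessamy, Torin, and Gwendolyn: $78,000 each.

Marisol: $624,000; Jakob: $208,000; Pablo: $78,000; Wyatt: $78,000; Amira: $78,000; Samir: $208,000; Greta: $78,000; Vidar: $78,000; Jessamy: $78,000; Torin: $78,000; Gwendolyn: $78,000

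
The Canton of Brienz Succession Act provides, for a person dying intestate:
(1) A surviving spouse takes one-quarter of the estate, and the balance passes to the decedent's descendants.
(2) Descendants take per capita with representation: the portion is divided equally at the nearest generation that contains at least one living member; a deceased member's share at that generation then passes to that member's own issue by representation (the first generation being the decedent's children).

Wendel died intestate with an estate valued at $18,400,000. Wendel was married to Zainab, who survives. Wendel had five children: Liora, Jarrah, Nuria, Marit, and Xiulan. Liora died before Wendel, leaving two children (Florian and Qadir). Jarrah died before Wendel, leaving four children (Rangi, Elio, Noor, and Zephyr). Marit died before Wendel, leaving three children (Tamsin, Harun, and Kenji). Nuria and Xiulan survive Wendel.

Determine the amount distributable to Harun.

Harun receives $920,000.

Zainab takes one-quarter of $18,400,000 = $4,600,000. The remaining $13,800,000 passes to the descendants.
The descendants' portion ($13,800,000) is divided into 5 shares of $2,760,000: Nuria and Xiulan each take $2,760,000; Liora's $2,760,000 share passes to Liora's issue; Jarrah's $2,760,000 share passes to Jarrah's issue; Marit's $2,760,000 share passes to Marit's issue.
Liora's share ($2,760,000) is divided into 2 shares of $1,380,000: Florian and Qadir each take $1,380,000.
Jarrah's share ($2,760,000) is divided into 4 shares of $690,000: Rangi, Elio, Noor, and Zephyr each take $690,000.
Marit's share ($2,760,000) is divided into 3 shares of $920,000: Tamsin, Harun, and Kenji each take $920,000.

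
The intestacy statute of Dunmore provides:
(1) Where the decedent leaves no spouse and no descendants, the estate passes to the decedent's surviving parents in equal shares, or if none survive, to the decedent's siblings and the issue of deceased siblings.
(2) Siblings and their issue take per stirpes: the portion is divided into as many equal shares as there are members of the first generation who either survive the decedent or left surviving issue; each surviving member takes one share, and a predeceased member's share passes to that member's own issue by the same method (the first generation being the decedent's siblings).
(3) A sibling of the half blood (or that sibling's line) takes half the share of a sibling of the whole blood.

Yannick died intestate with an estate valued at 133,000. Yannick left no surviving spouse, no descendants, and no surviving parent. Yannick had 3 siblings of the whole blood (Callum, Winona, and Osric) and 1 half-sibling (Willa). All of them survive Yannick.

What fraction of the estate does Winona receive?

Winona receives 2/7 of the estate.

The entire 133,000 passes to the siblings and their issue.
Counting each half-blood sibling's line as half a unit, there are 7/2 units in 133,000, so one unit is 38,000. Whole-blood lines (Callum, Winona, and Osric) take 38,000 each; half-blood lines (Willa) take 19,000 each.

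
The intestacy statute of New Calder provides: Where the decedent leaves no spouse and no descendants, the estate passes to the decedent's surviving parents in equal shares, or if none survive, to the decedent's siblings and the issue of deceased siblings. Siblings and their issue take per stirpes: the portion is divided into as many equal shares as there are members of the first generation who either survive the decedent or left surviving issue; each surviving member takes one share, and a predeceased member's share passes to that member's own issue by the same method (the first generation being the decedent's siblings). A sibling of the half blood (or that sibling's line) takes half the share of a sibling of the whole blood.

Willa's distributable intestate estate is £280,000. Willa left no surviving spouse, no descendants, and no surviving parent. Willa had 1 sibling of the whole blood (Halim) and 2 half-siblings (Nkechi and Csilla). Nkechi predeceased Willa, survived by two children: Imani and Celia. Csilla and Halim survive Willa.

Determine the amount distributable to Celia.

The entire £280,000 passes to the siblings and their issue.
Counting each half-blood sibling's line as half a unit, there are 2 units in £280,000, so one unit is £140,000. Whole-blood lines (Halim) take £140,000 each; half-blood lines (Nkechi and Csilla) take £70,000 each.
Nkechi's share (£70,000) is divided into 2 shares of £35,000: Imani and Celia each take £35,000.

Celia receives £35,000.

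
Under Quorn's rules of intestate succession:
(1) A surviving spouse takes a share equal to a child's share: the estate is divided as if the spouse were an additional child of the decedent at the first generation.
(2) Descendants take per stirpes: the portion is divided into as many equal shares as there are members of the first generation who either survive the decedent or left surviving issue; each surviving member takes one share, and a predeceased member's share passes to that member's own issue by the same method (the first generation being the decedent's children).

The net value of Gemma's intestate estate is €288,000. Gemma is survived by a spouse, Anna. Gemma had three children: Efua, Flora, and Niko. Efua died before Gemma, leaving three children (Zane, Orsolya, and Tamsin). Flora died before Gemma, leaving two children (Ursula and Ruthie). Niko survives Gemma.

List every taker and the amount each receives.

Anna: €72,000; Zane: €24,000; Orsolya: €24,000; Tamsin: €24,000; Ursula: €36,000; Ruthie: €36,000; Niko: €72,000

The spouse counts as an additional share at the children's level, so there are 4 primary shares of €72,000. Anna takes one such share (€72,000).
The children's combined portion (€216,000) is divided into 3 shares of €72,000: Niko takes €72,000; Efua's €72,000 share passes to Efua's issue; Flora's €72,000 share passes to Flora's issue.
Efua's share (€72,000) is divided into 3 shares of €24,000: Zane, Orsolya, and Tamsin each take €24,000.
Flora's share (€72,000) is divided into 2 shares of €36,000: Ursula and Ruthie each take €36,000.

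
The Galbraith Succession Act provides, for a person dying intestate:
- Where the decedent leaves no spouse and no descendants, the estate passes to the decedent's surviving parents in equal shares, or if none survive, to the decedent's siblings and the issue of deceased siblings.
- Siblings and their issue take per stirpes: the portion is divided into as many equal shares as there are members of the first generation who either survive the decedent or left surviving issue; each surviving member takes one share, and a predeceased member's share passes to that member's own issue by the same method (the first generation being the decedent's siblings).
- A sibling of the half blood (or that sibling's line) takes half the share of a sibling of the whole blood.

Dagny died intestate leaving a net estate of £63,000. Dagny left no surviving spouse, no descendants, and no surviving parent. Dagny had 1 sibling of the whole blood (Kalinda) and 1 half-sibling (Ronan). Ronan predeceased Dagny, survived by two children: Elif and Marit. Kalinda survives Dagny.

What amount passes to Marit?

Marit receives £10,500.

The entire £63,000 passes to the siblings and their issue.
Counting each half-blood sibling's line as half a unit, there are 3/2 units in £63,000, so one unit is £42,000. Whole-blood lines (Kalinda) take £42,000 each; half-blood lines (Ronan) take £21,000 each.
Ronan's share (£21,000) is divided into 2 shares of £10,500: Elif and Marit each take £10,500.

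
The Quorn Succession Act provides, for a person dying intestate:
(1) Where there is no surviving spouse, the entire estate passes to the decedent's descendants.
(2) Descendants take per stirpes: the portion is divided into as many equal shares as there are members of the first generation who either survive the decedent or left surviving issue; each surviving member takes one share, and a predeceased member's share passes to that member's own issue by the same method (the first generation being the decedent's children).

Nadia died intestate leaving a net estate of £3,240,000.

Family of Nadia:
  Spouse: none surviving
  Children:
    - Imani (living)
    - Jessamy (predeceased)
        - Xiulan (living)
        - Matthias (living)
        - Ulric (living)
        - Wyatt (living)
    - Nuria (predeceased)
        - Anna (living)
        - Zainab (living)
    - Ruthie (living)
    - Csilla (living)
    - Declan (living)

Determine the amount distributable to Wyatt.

The entire £3,240,000 passes to the descendants.
That amount (£3,240,000) is divided into 6 shares of £540,000: Imani, Ruthie, Csilla, and Declan each take £540,000; Jessamy's £540,000 share passes to Jessamy's issue; Nuria's £540,000 share passes to Nuria's issue.
Jessamy's share (£540,000) is divided into 4 shares of £135,000: Xiulan, Matthias, Ulric, and Wyatt each take £135,000.
Nuria's share (£540,000) is divided into 2 shares of £270,000: Anna and Zainab each take £270,000.

Wyatt receives £135,000.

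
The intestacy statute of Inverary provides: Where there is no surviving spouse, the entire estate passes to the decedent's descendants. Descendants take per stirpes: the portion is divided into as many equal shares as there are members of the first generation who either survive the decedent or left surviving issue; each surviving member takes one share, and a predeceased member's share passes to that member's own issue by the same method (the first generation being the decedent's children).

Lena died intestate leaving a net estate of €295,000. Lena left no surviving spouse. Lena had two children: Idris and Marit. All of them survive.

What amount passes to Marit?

Marit receives €147,500.

The entire €295,000 passes to the descendants.
That amount (€295,000) is divided into 2 shares of €147,500: Idris and Marit each take €147,500.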